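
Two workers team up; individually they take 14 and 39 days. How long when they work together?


Rate of A = 1/14 per day
Rate of B = 1/39 per day
Combined rate = 1/14 + 1/39 = 53/546 ≈ 0.0971 per day
Days = 1 / combined rate = 546/53
≈ 10.30 days

10.30 days


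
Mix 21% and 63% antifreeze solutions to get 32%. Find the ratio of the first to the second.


Let x parts of 21% mix with y parts of 63%.
21x + 63y = 32(x + y)
21x + 63y = 32x + 32y
x(21 - 32) = y(32 - 63)
x/y = (63 - 32)/(32 - 21) = 31/11
Simplify: 31:11
= 31:11

31:11


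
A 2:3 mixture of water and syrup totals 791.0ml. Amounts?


Total parts = 2 + 3 = 5
water: 791.0 × 2/5 = 316.4ml
syrup: 791.0 × 3/5 = 474.6ml
= 316.4ml and 474.6ml

316.4ml and 474.6ml


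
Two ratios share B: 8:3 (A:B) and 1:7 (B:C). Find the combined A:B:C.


Match B: multiply A:B by 1 → 8:3
Multiply B:C by 3 → 3:21
Combined: 8:3:21
GCD = 1
= 8:3:21

8:3:21


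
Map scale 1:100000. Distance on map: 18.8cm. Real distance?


Real distance = map distance × scale
= 18.8cm × 100000
= 1880000 cm = 18800.0 m
= 18.800 km

18.800 km


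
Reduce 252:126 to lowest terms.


GCD(252, 126) = 126
252/126 : 126/126
= 2:1

2:1


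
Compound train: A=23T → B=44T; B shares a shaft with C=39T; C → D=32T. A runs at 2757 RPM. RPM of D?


Stage 1: RPM_B = RPM_A × t_A/t_B = 2757 × 23/44 = 63411/44 ≈ 1441.16
B and C share a shaft → RPM_C = RPM_B
Stage 2: RPM_D = RPM_C × t_C/t_D = RPM_A × (t_A×t_C)/(t_B×t_D)
Overall ratio = (23×39)/(44×32) = 897/1408
RPM_D = 2757 × 897/1408 = 2473029/1408
≈ 1756.41 RPM

1756.41 RPM


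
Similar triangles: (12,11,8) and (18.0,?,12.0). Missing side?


Scale factor = 18.0/12 = 1.5
Missing side = 11 × 1.5
= 16.5

16.5


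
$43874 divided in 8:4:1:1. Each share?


Total parts = 8 + 4 + 1 + 1 = 14
Part 1: 43874 × 8/14 = 25070.86
Part 2: 43874 × 4/14 = 12535.43
Part 3: 43874 × 1/14 = 3133.86
Part 4: 43874 × 1/14 = 3133.86
= Part 1: $25070.86, Part 2: $12535.43, Part 3: $3133.86, Part 4: $3133.86

Part 1: $25070.86, Part 2: $12535.43, Part 3: $3133.86, Part 4: $3133.86


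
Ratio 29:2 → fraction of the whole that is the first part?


Total parts = 29 + 2 = 31
First part: 29/31 = 29/31
= 29/31

29/31


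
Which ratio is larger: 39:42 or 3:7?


39/42 = 0.9286
3/7 = 0.4286
0.9286 > 0.4286, so 39:42 is greater
= 39:42

39:42


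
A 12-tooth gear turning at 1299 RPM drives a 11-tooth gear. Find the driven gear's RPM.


Gear ratio = 12:11 = 12:11
RPM_B = RPM_A × (teeth_A / teeth_B)
= 1299 × (12/11)
= 1417.1 RPM

1417.1 RPM


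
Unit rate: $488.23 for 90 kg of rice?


Unit rate = total / quantity
= 488.23 / 90
= $5.42 per unit

$5.42 per unit


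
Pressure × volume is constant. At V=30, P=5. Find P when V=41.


Inverse proportion: x × y = constant
k = 30 × 5 = 150
y₂ = k / 41 = 150 / 41
= 3.66

3.66


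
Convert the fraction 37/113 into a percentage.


Percentage = (part / whole) × 100
= (37 / 113) × 100
≈ 32.74%

32.74%


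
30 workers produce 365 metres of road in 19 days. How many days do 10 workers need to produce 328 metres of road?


Days ∝ work / workers, so d₂ = d₁ × (m₁/m₂) × (w₂/w₁)
Workers factor (inverse): 30/10 = 3.0000
Work factor (direct): 328/365 ≈ 0.8986
d₂ = 19 × 30/10 × 328/365 = (19 × 30 × 328) / (10 × 365) = 186960/3650
≈ 51.22 days

51.22 days


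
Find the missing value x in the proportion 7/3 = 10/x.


Cross multiply: 7 × x = 3 × 10
7x = 30
x = 30 / 7
= 4.29

4.29


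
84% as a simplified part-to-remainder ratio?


84% means 84 parts out of 100; remainder = 16
Part : remainder = 84:16
GCD = 4
= 21:4

21:4


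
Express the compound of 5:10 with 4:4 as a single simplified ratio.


Compound ratio = (5×4) : (10×4)
= 20:40
GCD = 20
= 1:2

1:2


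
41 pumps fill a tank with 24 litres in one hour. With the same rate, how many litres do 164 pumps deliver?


Direct proportion: y/x = constant
k = 24/41 ≈ 0.5854
y₂ = k × 164 = 24 × 164 / 41 = 3936/41
= 96.00

96.00


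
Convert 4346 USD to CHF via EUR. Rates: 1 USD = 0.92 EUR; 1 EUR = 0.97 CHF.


Step 1: 4346 USD × 0.92 = 3998.32 EUR
Step 2: 3998.32 EUR × 0.97 = 3878.37 CHF
Implied rate USD→CHF = 0.92 × 0.97 = 0.8924
= 3878.37 CHF

3878.37 CHF


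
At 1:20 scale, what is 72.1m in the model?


Model size = real / scale
= 72.1 / 20
= 3.6050 m

3.6050 m


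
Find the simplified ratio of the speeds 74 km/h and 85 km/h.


Ratio = 74:85
GCD = 1
Simplified = 74:85
Time ratio (same distance) = 85:74
Speed ratio = 74:85

74:85


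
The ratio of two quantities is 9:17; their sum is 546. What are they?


Let A = 9k, B = 17k.
9k + 17k = 546
26k = 546 → k = 546/26 = 21
A = 9×21 = 189, B = 17×21 = 357
= A = 189, B = 357

A = 189, B = 357


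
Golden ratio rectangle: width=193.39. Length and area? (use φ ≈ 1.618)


φ = (1 + √5) / 2 ≈ 1.618
Length = width × φ = 193.39 × 1.618 = 312.90502
≈ 312.91
Area = width × length = 193.39 × 312.90502 = 60512.7018178 ≈ 60512.70
= Length: 312.91, Area: 60512.70

Length: 312.91, Area: 60512.70


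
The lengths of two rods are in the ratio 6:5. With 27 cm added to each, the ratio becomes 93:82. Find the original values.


Let A = 6k, B = 5k.
(6k + 27) / (5k + 27) = 93/82
Cross-multiply: 82(6k + 27) = 93(5k + 27)
492k + 2214 = 465k + 2511
492k - 465k = 2511 - 2214
27k = 297
k = 297/27 = 11
A = 6×11 = 66, B = 5×11 = 55
= A = 66, B = 55

A = 66, B = 55


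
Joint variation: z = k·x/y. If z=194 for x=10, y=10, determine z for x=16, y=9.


z = k·x/y
Solve for k using the known point: k = z·y/x = 194×10/10 = 1940/10 = 194.0000
Now evaluate at x=16, y=9:
z = k × 16 / 9 = (1940 × 16) / (10 × 9) = 31040/90
≈ 344.8889

344.8889


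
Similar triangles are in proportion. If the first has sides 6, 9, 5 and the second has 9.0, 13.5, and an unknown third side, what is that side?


Scale factor = 9.0/6 = 1.5
Missing side = 5 × 1.5
= 7.5

7.5


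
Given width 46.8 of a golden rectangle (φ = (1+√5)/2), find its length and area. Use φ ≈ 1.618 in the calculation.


φ = (1 + √5) / 2 ≈ 1.618
Length = width × φ = 46.8 × 1.618 = 75.7224
≈ 75.72
Area = width × length = 46.8 × 75.7224 = 3543.80832 ≈ 3543.81
= Length: 75.72, Area: 3543.81

Length: 75.72, Area: 3543.81


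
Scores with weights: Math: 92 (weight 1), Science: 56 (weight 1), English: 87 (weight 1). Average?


Numerator = 92×1 + 56×1 + 87×1
= 92 + 56 + 87
= 235
Total weight = 3
Weighted avg = 235/3
= 78.33

78.33


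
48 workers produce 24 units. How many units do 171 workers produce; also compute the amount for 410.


Direct proportion: y/x = constant
k = 24/48 = 0.5000
y at x=171: k × 171 = 24 × 171 / 48 = 4104/48 = 85.50
y at x=410: k × 410 = 24 × 410 / 48 = 9840/48 = 205.00
= 85.50 and 205.00

85.50 and 205.00


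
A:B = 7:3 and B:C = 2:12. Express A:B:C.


Match B: multiply A:B by 2 → 14:6
Multiply B:C by 3 → 6:36
Combined: 14:6:36
GCD = 2
= 7:3:18

7:3:18


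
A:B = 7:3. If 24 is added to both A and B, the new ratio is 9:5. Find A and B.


Let A = 7k, B = 3k.
(7k + 24) / (3k + 24) = 9/5
Cross-multiply: 5(7k + 24) = 9(3k + 24)
35k + 120 = 27k + 216
35k - 27k = 216 - 120
8k = 96
k = 96/8 = 12
A = 7×12 = 84, B = 3×12 = 36
= A = 84, B = 36

A = 84, B = 36


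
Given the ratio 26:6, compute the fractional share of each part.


Total parts = 26 + 6 = 32
First part: 26/32 = 13/16
Second part: 6/32 = 3/16
= 13/16 and 3/16

13/16 and 3/16


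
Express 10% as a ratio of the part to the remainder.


10% means 10 parts out of 100; remainder = 90
Part : remainder = 10:90
GCD = 10
= 1:9

1:9


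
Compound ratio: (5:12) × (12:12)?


Compound ratio = (5×12) : (12×12)
= 60:144
GCD = 12
= 5:12

5:12


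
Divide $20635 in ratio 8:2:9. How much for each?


Total parts = 8 + 2 + 9 = 19
Part 1: 20635 × 8/19 = 8688.42
Part 2: 20635 × 2/19 = 2172.11
Part 3: 20635 × 9/19 = 9774.47
= Part 1: $8688.42, Part 2: $2172.11, Part 3: $9774.47

Part 1: $8688.42, Part 2: $2172.11, Part 3: $9774.47


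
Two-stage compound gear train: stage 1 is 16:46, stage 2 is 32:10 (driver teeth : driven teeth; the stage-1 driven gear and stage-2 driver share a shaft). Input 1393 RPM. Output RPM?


Stage 1: RPM_B = RPM_A × t_A/t_B = 1393 × 16/46 = 22288/46 ≈ 484.52
B and C share a shaft → RPM_C = RPM_B
Stage 2: RPM_D = RPM_C × t_C/t_D = RPM_A × (t_A×t_C)/(t_B×t_D)
Overall ratio = (16×32)/(46×10) = 512/460
RPM_D = 1393 × 512/460 = 713216/460
≈ 1550.47 RPM

1550.47 RPM


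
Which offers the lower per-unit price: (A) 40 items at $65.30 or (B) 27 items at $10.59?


Deal A: $65.30/40 = $1.6325/unit
Deal B: $10.59/27 = $0.3922/unit
B is cheaper per unit
= Deal B

Deal B


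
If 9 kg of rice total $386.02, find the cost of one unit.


Unit rate = total / quantity
= 386.02 / 9
= $42.89 per unit

$42.89 per unit


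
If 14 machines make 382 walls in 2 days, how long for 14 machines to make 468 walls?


Days ∝ work / workers, so d₂ = d₁ × (m₁/m₂) × (w₂/w₁)
Workers factor (inverse): 14/14 = 1.0000
Work factor (direct): 468/382 ≈ 1.2251
d₂ = 2 × 14/14 × 468/382 = (2 × 14 × 468) / (14 × 382) = 13104/5348
≈ 2.45 days

2.45 days


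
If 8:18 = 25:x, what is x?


Cross multiply: 8 × x = 18 × 25
8x = 450
x = 450 / 8
= 56.25

56.25


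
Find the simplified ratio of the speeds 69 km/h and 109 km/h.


Ratio = 69:109
GCD = 1
Simplified = 69:109
Time ratio (same distance) = 109:69
Speed ratio = 69:109

69:109


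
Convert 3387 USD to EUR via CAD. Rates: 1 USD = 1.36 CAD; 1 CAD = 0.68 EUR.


Step 1: 3387 USD × 1.36 = 4606.32 CAD
Step 2: 4606.32 CAD × 0.68 = 3132.30 EUR
Implied rate USD→EUR = 1.36 × 0.68 = 0.9248
= 3132.30 EUR

3132.30 EUR


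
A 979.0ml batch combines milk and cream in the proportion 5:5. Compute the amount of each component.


Total parts = 5 + 5 = 10
milk: 979.0 × 5/10 = 489.5ml
cream: 979.0 × 5/10 = 489.5ml
= 489.5ml and 489.5ml

489.5ml and 489.5ml


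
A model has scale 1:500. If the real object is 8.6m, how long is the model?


Model size = real / scale
= 8.6 / 500
= 0.0172 m

0.0172 m


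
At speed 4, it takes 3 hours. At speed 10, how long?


Inverse proportion: x × y = constant
k = 4 × 3 = 12
y₂ = k / 10 = 12 / 10
= 1.20

1.20


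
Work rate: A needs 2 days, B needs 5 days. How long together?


Rate of A = 1/2 per day
Rate of B = 1/5 per day
Combined rate = 1/2 + 1/5 = 7/10 = 0.7000 per day
Days = 1 / combined rate = 10/7
≈ 1.43 days

1.43 days


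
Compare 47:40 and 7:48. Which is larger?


47/40 = 1.1750
7/48 = 0.1458
1.1750 > 0.1458, so 47:40 is greater
= 47:40

47:40


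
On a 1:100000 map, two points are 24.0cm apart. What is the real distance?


Real distance = map distance × scale
= 24.0cm × 100000
= 2400000 cm = 24000.0 m
= 24.000 km

24.000 km


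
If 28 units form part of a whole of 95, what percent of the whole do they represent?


Percentage = (part / whole) × 100
= (28 / 95) × 100
≈ 29.47%

29.47%


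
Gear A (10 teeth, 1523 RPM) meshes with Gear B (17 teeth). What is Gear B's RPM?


Gear ratio = 10:17 = 10:17
RPM_B = RPM_A × (teeth_A / teeth_B)
= 1523 × (10/17)
= 895.9 RPM

895.9 RPM


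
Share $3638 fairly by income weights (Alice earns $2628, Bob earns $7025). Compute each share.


Total income = 2628 + 7025 = $9653
Alice: $3638 × 2628/9653 = $990.43
Bob: $3638 × 7025/9653 = $2647.57
= Alice: $990.43, Bob: $2647.57

Alice: $990.43, Bob: $2647.57


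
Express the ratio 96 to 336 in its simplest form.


GCD(96, 336) = 48
96/48 : 336/48
= 2:7

2:7


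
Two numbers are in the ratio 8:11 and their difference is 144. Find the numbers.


Let A = 8k, B = 11k.
11k - 8k = 144
3k = 144 → k = 144/3 = 48
A = 8×48 = 384, B = 11×48 = 528
= A = 384, B = 528

A = 384, B = 528


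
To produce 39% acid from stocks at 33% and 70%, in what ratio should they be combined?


Let x parts of 33% mix with y parts of 70%.
33x + 70y = 39(x + y)
33x + 70y = 39x + 39y
x(33 - 39) = y(39 - 70)
x/y = (70 - 39)/(39 - 33) = 31/6
Simplify: 31:6
= 31:6

31:6


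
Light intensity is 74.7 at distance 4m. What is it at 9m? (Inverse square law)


I₁d₁² = I₂d₂²
I₂ = I₁ × (d₁/d₂)²
= 74.7 × (4/9)²
= 74.7 × 16/81
= 1195.2/81
≈ 14.7556

14.7556


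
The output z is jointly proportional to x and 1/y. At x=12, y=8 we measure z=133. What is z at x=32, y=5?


z = k·x/y
Solve for k using the known point: k = z·y/x = 133×8/12 = 1064/12 ≈ 88.6667
Now evaluate at x=32, y=5:
z = k × 32 / 5 = (1064 × 32) / (12 × 5) = 34048/60
≈ 567.4667

567.4667


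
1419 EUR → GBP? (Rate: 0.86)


Amount × rate = 1419 × 0.86
= 1220.34 GBP

1220.34 GBP


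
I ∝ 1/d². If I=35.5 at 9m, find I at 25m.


I₁d₁² = I₂d₂²
I₂ = I₁ × (d₁/d₂)²
= 35.5 × (9/25)²
= 35.5 × 81/625
= 2875.5/625
= 4.6008

4.6008


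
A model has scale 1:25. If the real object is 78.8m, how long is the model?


Model size = real / scale
= 78.8 / 25
= 3.1520 m

3.1520 m


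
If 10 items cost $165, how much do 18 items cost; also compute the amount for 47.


Direct proportion: y/x = constant
k = 165/10 = 16.5000
y at x=18: k × 18 = 165 × 18 / 10 = 2970/10 = 297.00
y at x=47: k × 47 = 165 × 47 / 10 = 7755/10 = 775.50
= 297.00 and 775.50

297.00 and 775.50


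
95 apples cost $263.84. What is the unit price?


Unit rate = total / quantity
= 263.84 / 95
= $2.78 per unit

$2.78 per unit


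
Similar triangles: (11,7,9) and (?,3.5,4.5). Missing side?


Scale factor = 3.5/7 = 0.5
Missing side = 11 × 0.5
= 5.5

5.5


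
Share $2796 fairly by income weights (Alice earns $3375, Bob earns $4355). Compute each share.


Total income = 3375 + 4355 = $7730
Alice: $2796 × 3375/7730 = $1220.76
Bob: $2796 × 4355/7730 = $1575.24
= Alice: $1220.76, Bob: $1575.24

Alice: $1220.76, Bob: $1575.24


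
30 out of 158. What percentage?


Percentage = (part / whole) × 100
= (30 / 158) × 100
≈ 18.99%

18.99%


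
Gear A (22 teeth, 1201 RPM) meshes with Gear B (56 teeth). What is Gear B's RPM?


Gear ratio = 22:56 = 11:28
RPM_B = RPM_A × (teeth_A / teeth_B)
= 1201 × (22/56)
= 471.8 RPM

471.8 RPM


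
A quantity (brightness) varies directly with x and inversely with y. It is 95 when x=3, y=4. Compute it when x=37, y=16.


z = k·x/y
Solve for k using the known point: k = z·y/x = 95×4/3 = 380/3 ≈ 126.6667
Now evaluate at x=37, y=16:
z = k × 37 / 16 = (380 × 37) / (3 × 16) = 14060/48
≈ 292.9167

292.9167


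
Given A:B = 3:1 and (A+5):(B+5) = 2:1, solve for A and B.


Let A = 3k, B = 1k.
(3k + 5) / (1k + 5) = 2/1
Cross-multiply: 1(3k + 5) = 2(1k + 5)
3k + 5 = 2k + 10
3k - 2k = 10 - 5
1k = 5
k = 5/1 = 5
A = 3×5 = 15, B = 1×5 = 5
= A = 15, B = 5

A = 15, B = 5


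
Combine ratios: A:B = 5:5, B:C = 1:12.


Match B: multiply A:B by 1 → 5:5
Multiply B:C by 5 → 5:60
Combined: 5:5:60
GCD = 5
= 1:1:12

1:1:12


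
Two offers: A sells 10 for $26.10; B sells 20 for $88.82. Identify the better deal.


Deal A: $26.10/10 = $2.6100/unit
Deal B: $88.82/20 = $4.4410/unit
A is cheaper per unit
= Deal A

Deal A


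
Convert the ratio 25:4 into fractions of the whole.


Total parts = 25 + 4 = 29
First part: 25/29 = 25/29
Second part: 4/29 = 4/29
= 25/29 and 4/29

25/29 and 4/29


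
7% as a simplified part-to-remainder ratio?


7% means 7 parts out of 100; remainder = 93
Part : remainder = 7:93
GCD = 1
= 7:93

7:93


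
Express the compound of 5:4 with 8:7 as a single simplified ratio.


Compound ratio = (5×8) : (4×7)
= 40:28
GCD = 4
= 10:7

10:7


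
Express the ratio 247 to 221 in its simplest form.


GCD(247, 221) = 13
247/13 : 221/13
= 19:17

19:17


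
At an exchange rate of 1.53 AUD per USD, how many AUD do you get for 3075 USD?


Amount × rate = 3075 × 1.53
= 4704.75 AUD

4704.75 AUD


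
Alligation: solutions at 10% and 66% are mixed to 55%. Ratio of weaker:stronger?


Let x parts of 10% mix with y parts of 66%.
10x + 66y = 55(x + y)
10x + 66y = 55x + 55y
x(10 - 55) = y(55 - 66)
x/y = (66 - 55)/(55 - 10) = 11/45
Simplify: 11:45
= 11:45

11:45


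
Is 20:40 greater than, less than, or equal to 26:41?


20/40 = 0.5000
26/41 = 0.6341
0.5000 < 0.6341, so 20:40 is less
= less than

less than


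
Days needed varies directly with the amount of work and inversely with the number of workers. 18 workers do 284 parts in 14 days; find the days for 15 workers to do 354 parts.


Days ∝ work / workers, so d₂ = d₁ × (m₁/m₂) × (w₂/w₁)
Workers factor (inverse): 18/15 = 1.2000
Work factor (direct): 354/284 ≈ 1.2465
d₂ = 14 × 18/15 × 354/284 = (14 × 18 × 354) / (15 × 284) = 89208/4260
≈ 20.94 days

20.94 days


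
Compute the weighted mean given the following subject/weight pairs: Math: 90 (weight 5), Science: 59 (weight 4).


Numerator = 90×5 + 59×4
= 450 + 236
= 686
Total weight = 9
Weighted avg = 686/9
= 76.22

76.22


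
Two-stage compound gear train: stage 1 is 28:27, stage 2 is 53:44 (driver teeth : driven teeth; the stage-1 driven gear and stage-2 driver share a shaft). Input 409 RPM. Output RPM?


Stage 1: RPM_B = RPM_A × t_A/t_B = 409 × 28/27 = 11452/27 ≈ 424.15
B and C share a shaft → RPM_C = RPM_B
Stage 2: RPM_D = RPM_C × t_C/t_D = RPM_A × (t_A×t_C)/(t_B×t_D)
Overall ratio = (28×53)/(27×44) = 1484/1188
RPM_D = 409 × 1484/1188 = 606956/1188
≈ 510.91 RPM

510.91 RPM


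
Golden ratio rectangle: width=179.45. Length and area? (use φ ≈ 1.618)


φ = (1 + √5) / 2 ≈ 1.618
Length = width × φ = 179.45 × 1.618 = 290.3501
≈ 290.35
Area = width × length = 179.45 × 290.3501 = 52103.325445 ≈ 52103.33
= Length: 290.35, Area: 52103.33

Length: 290.35, Area: 52103.33


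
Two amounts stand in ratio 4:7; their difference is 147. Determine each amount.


Let A = 4k, B = 7k.
7k - 4k = 147
3k = 147 → k = 147/3 = 49
A = 4×49 = 196, B = 7×49 = 343
= A = 196, B = 343

A = 196, B = 343


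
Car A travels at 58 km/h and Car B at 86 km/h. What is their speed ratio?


Ratio = 58:86
GCD = 2
Simplified = 29:43
Time ratio (same distance) = 43:29
Speed ratio = 29:43

29:43


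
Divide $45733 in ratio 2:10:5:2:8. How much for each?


Total parts = 2 + 10 + 5 + 2 + 8 = 27
Part 1: 45733 × 2/27 = 3387.63
Part 2: 45733 × 10/27 = 16938.15
Part 3: 45733 × 5/27 = 8469.07
Part 4: 45733 × 2/27 = 3387.63
Part 5: 45733 × 8/27 = 13550.52
= Part 1: $3387.63, Part 2: $16938.15, Part 3: $8469.07, Part 4: $3387.63, Part 5: $13550.52

Part 1: $3387.63, Part 2: $16938.15, Part 3: $8469.07, Part 4: $3387.63, Part 5: $13550.52


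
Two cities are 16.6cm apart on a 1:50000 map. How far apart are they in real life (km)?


Real distance = map distance × scale
= 16.6cm × 50000
= 830000 cm = 8300.0 m
= 8.300 km

8.300 km


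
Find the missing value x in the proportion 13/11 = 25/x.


Cross multiply: 13 × x = 11 × 25
13x = 275
x = 275 / 13
= 21.15

21.15


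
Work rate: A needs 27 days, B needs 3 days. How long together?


Rate of A = 1/27 per day
Rate of B = 1/3 per day
Combined rate = 1/27 + 1/3 = 30/81 ≈ 0.3704 per day
Days = 1 / combined rate = 81/30
= 2.70 days

2.70 days


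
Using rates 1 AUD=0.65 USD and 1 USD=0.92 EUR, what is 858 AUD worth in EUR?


Step 1: 858 AUD × 0.65 = 557.70 USD
Step 2: 557.70 USD × 0.92 = 513.08 EUR
Implied rate AUD→EUR = 0.65 × 0.92 = 0.5980
= 513.08 EUR

513.08 EUR


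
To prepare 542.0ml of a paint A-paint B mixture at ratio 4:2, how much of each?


Total parts = 4 + 2 = 6
paint A: 542.0 × 4/6 = 361.3ml
paint B: 542.0 × 2/6 = 180.7ml
= 361.3ml and 180.7ml

361.3ml and 180.7ml


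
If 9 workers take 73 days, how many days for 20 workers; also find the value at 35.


Inverse proportion: x × y = constant
k = 9 × 73 = 657
At x=20: k/20 = 32.85
At x=35: k/35 = 18.77
= 32.85 and 18.77

32.85 and 18.77


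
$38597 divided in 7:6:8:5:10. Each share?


Total parts = 7 + 6 + 8 + 5 + 10 = 36
Part 1: 38597 × 7/36 = 7504.97
Part 2: 38597 × 6/36 = 6432.83
Part 3: 38597 × 8/36 = 8577.11
Part 4: 38597 × 5/36 = 5360.69
Part 5: 38597 × 10/36 = 10721.39
= Part 1: $7504.97, Part 2: $6432.83, Part 3: $8577.11, Part 4: $5360.69, Part 5: $10721.39

Part 1: $7504.97, Part 2: $6432.83, Part 3: $8577.11, Part 4: $5360.69, Part 5: $10721.39


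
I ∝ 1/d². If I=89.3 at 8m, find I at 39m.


I₁d₁² = I₂d₂²
I₂ = I₁ × (d₁/d₂)²
= 89.3 × (8/39)²
= 89.3 × 64/1521
= 5715.2/1521
≈ 3.7575

3.7575


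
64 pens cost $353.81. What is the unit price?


Unit rate = total / quantity
= 353.81 / 64
= $5.53 per unit

$5.53 per unit


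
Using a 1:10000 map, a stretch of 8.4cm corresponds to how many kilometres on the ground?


Real distance = map distance × scale
= 8.4cm × 10000
= 84000 cm = 840.0 m
= 0.840 km

0.840 km


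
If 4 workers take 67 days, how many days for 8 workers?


Inverse proportion: x × y = constant
k = 4 × 67 = 268
y₂ = k / 8 = 268 / 8
= 33.50

33.50


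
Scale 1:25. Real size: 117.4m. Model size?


Model size = real / scale
= 117.4 / 25
= 4.6960 m

4.6960 m


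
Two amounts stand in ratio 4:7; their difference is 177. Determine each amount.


Let A = 4k, B = 7k.
7k - 4k = 177
3k = 177 → k = 177/3 = 59
A = 4×59 = 236, B = 7×59 = 413
= A = 236, B = 413

A = 236, B = 413


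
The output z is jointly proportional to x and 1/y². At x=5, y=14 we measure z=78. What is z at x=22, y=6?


z = k·x/y²
Solve for k using the known point: k = z·y²/x = 78×196/5 = 15288/5 = 3057.6000
Now evaluate at x=22, y=6:
z = k × 22 / 36 = (15288 × 22) / (5 × 36) = 336336/180
≈ 1868.5333

1868.5333


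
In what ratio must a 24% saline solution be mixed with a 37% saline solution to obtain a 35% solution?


Let x parts of 24% mix with y parts of 37%.
24x + 37y = 35(x + y)
24x + 37y = 35x + 35y
x(24 - 35) = y(35 - 37)
x/y = (37 - 35)/(35 - 24) = 2/11
Simplify: 2:11
= 2:11

2:11


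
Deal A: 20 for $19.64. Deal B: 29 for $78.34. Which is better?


Deal A: $19.64/20 = $0.9820/unit
Deal B: $78.34/29 = $2.7014/unit
A is cheaper per unit
= Deal A

Deal A


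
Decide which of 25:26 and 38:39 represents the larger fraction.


25/26 = 0.9615
38/39 = 0.9744
0.9615 < 0.9744, so 25:26 is less
= 38:39

38:39


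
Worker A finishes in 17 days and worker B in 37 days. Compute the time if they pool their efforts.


Rate of A = 1/17 per day
Rate of B = 1/37 per day
Combined rate = 1/17 + 1/37 = 54/629 ≈ 0.0859 per day
Days = 1 / combined rate = 629/54
≈ 11.65 days

11.65 days


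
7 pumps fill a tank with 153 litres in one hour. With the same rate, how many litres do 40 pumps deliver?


Direct proportion: y/x = constant
k = 153/7 ≈ 21.8571
y₂ = k × 40 = 153 × 40 / 7 = 6120/7
≈ 874.29

874.29


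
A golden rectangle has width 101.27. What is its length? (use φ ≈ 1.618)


φ = (1 + √5) / 2 ≈ 1.618
Length = width × φ = 101.27 × 1.618 = 163.85486
≈ 163.85

163.85


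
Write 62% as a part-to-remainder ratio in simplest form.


62% means 62 parts out of 100; remainder = 38
Part : remainder = 62:38
GCD = 2
= 31:19

31:19


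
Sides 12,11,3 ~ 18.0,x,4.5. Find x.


Scale factor = 18.0/12 = 1.5
Missing side = 11 × 1.5
= 16.5

16.5


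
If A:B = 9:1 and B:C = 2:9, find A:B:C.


Match B: multiply A:B by 2 → 18:2
Multiply B:C by 1 → 2:9
Combined: 18:2:9
GCD = 1
= 18:2:9

18:2:9


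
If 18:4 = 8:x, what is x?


Cross multiply: 18 × x = 4 × 8
18x = 32
x = 32 / 18
= 1.78

1.78


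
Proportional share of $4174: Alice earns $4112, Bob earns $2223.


Total income = 4112 + 2223 = $6335
Alice: $4174 × 4112/6335 = $2709.31
Bob: $4174 × 2223/6335 = $1464.69
= Alice: $2709.31, Bob: $1464.69

Alice: $2709.31, Bob: $1464.69


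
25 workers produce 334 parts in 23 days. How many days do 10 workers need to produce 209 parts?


Days ∝ work / workers, so d₂ = d₁ × (m₁/m₂) × (w₂/w₁)
Workers factor (inverse): 25/10 = 2.5000
Work factor (direct): 209/334 ≈ 0.6257
d₂ = 23 × 25/10 × 209/334 = (23 × 25 × 209) / (10 × 334) = 120175/3340
≈ 35.98 days

35.98 days


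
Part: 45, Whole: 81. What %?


Percentage = (part / whole) × 100
= (45 / 81) × 100
≈ 55.56%

55.56%


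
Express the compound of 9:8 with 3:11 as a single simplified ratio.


Compound ratio = (9×3) : (8×11)
= 27:88
GCD = 1
= 27:88

27:88


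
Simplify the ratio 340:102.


GCD(340, 102) = 34
340/34 : 102/34
= 10:3

10:3


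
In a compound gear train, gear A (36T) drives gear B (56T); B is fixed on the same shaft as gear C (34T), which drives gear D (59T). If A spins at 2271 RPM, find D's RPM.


Stage 1: RPM_B = RPM_A × t_A/t_B = 2271 × 36/56 = 81756/56 ≈ 1459.93
B and C share a shaft → RPM_C = RPM_B
Stage 2: RPM_D = RPM_C × t_C/t_D = RPM_A × (t_A×t_C)/(t_B×t_D)
Overall ratio = (36×34)/(56×59) = 1224/3304
RPM_D = 2271 × 1224/3304 = 2779704/3304
≈ 841.31 RPM

841.31 RPM


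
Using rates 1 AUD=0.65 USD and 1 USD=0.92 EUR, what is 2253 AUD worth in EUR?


Step 1: 2253 AUD × 0.65 = 1464.45 USD
Step 2: 1464.45 USD × 0.92 = 1347.29 EUR
Implied rate AUD→EUR = 0.65 × 0.92 = 0.5980
= 1347.29 EUR

1347.29 EUR


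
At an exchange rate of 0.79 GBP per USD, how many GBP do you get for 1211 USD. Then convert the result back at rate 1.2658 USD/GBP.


Amount × rate = 1211 × 0.79 = 956.69 GBP
Round-trip: 956.69 × 1.2658 = 1210.98 USD
= 956.69 GBP, then 1210.98 USD

956.69 GBP, then 1210.98 USD


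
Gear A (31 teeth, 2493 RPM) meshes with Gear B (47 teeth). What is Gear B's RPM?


Gear ratio = 31:47 = 31:47
RPM_B = RPM_A × (teeth_A / teeth_B)
= 2493 × (31/47)
= 1644.3 RPM

1644.3 RPM


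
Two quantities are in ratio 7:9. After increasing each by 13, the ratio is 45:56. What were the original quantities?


Let A = 7k, B = 9k.
(7k + 13) / (9k + 13) = 45/56
Cross-multiply: 56(7k + 13) = 45(9k + 13)
392k + 728 = 405k + 585
392k - 405k = 585 - 728
-13k = -143
k = -143/-13 = 11
A = 7×11 = 77, B = 9×11 = 99
= A = 77, B = 99

A = 77, B = 99


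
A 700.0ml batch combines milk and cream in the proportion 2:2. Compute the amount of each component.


Total parts = 2 + 2 = 4
milk: 700.0 × 2/4 = 350.0ml
cream: 700.0 × 2/4 = 350.0ml
= 350.0ml and 350.0ml

350.0ml and 350.0ml


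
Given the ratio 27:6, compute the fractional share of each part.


Total parts = 27 + 6 = 33
First part: 27/33 = 9/11
Second part: 6/33 = 2/11
= 9/11 and 2/11

9/11 and 2/11


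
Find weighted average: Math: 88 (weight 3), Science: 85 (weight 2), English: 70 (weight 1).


Numerator = 88×3 + 85×2 + 70×1
= 264 + 170 + 70
= 504
Total weight = 6
Weighted avg = 504/6
= 84.00

84.00


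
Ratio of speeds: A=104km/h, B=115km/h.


Ratio = 104:115
GCD = 1
Simplified = 104:115
Time ratio (same distance) = 115:104
Speed ratio = 104:115

104:115


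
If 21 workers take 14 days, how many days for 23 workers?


Inverse proportion: x × y = constant
k = 21 × 14 = 294
y₂ = k / 23 = 294 / 23
= 12.78

12.78


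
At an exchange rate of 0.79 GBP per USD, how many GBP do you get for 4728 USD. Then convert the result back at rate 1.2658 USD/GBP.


Amount × rate = 4728 × 0.79 = 3735.12 GBP
Round-trip: 3735.12 × 1.2658 = 4727.91 USD
= 3735.12 GBP, then 4727.91 USD

3735.12 GBP, then 4727.91 USD


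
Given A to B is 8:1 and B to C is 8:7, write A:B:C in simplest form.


Match B: multiply A:B by 8 → 64:8
Multiply B:C by 1 → 8:7
Combined: 64:8:7
GCD = 1
= 64:8:7

64:8:7


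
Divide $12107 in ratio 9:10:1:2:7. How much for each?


Total parts = 9 + 10 + 1 + 2 + 7 = 29
Part 1: 12107 × 9/29 = 3757.34
Part 2: 12107 × 10/29 = 4174.83
Part 3: 12107 × 1/29 = 417.48
Part 4: 12107 × 2/29 = 834.97
Part 5: 12107 × 7/29 = 2922.38
= Part 1: $3757.34, Part 2: $4174.83, Part 3: $417.48, Part 4: $834.97, Part 5: $2922.38

Part 1: $3757.34, Part 2: $4174.83, Part 3: $417.48, Part 4: $834.97, Part 5: $2922.38


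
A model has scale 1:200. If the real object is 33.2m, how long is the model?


Model size = real / scale
= 33.2 / 200
= 0.1660 m

0.1660 m


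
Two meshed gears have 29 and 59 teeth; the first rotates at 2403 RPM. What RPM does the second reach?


Gear ratio = 29:59 = 29:59
RPM_B = RPM_A × (teeth_A / teeth_B)
= 2403 × (29/59)
= 1181.1 RPM

1181.1 RPM


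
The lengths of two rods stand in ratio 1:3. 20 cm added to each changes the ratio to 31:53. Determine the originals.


Let A = 1k, B = 3k.
(1k + 20) / (3k + 20) = 31/53
Cross-multiply: 53(1k + 20) = 31(3k + 20)
53k + 1060 = 93k + 620
53k - 93k = 620 - 1060
-40k = -440
k = -440/-40 = 11
A = 1×11 = 11, B = 3×11 = 33
= A = 11, B = 33

A = 11, B = 33


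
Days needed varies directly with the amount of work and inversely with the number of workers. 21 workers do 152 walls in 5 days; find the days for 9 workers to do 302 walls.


Days ∝ work / workers, so d₂ = d₁ × (m₁/m₂) × (w₂/w₁)
Workers factor (inverse): 21/9 ≈ 2.3333
Work factor (direct): 302/152 ≈ 1.9868
d₂ = 5 × 21/9 × 302/152 = (5 × 21 × 302) / (9 × 152) = 31710/1368
≈ 23.18 days

23.18 days


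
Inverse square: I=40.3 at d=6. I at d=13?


I₁d₁² = I₂d₂²
I₂ = I₁ × (d₁/d₂)²
= 40.3 × (6/13)²
= 40.3 × 36/169
= 1450.8/169
≈ 8.5846

8.5846


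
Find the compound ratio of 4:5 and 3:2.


Compound ratio = (4×3) : (5×2)
= 12:10
GCD = 2
= 6:5

6:5


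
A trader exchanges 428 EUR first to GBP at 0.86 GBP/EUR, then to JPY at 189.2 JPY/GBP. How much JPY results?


Step 1: 428 EUR × 0.86 = 368.08 GBP
Step 2: 368.08 GBP × 189.2 = 69640.74 JPY
Implied rate EUR→JPY = 0.86 × 189.2 = 162.7120
= 69640.74 JPY

69640.74 JPY


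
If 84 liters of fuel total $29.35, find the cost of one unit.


Unit rate = total / quantity
= 29.35 / 84
= $0.35 per unit

$0.35 per unit


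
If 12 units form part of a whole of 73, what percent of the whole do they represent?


Percentage = (part / whole) × 100
= (12 / 73) × 100
≈ 16.44%

16.44%


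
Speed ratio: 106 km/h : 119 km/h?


Ratio = 106:119
GCD = 1
Simplified = 106:119
Time ratio (same distance) = 119:106
Speed ratio = 106:119

106:119


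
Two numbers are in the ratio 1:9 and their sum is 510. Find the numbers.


Let A = 1k, B = 9k.
1k + 9k = 510
10k = 510 → k = 510/10 = 51
A = 1×51 = 51, B = 9×51 = 459
= A = 51, B = 459

A = 51, B = 459


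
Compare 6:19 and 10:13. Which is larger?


6/19 = 0.3158
10/13 = 0.7692
0.3158 < 0.7692, so 6:19 is less
= 10:13

10:13


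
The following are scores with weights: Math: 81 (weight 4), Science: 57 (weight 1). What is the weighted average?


Numerator = 81×4 + 57×1
= 324 + 57
= 381
Total weight = 5
Weighted avg = 381/5
= 76.20

76.20


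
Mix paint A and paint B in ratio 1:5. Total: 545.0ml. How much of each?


Total parts = 1 + 5 = 6
paint A: 545.0 × 1/6 = 90.8ml
paint B: 545.0 × 5/6 = 454.2ml
= 90.8ml and 454.2ml

90.8ml and 454.2ml


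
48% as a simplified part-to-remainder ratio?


48% means 48 parts out of 100; remainder = 52
Part : remainder = 48:52
GCD = 4
= 12:13

12:13


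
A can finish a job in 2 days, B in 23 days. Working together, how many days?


Rate of A = 1/2 per day
Rate of B = 1/23 per day
Combined rate = 1/2 + 1/23 = 25/46 ≈ 0.5435 per day
Days = 1 / combined rate = 46/25
= 1.84 days

1.84 days


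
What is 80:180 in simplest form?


GCD(80, 180) = 20
80/20 : 180/20
= 4:9

4:9


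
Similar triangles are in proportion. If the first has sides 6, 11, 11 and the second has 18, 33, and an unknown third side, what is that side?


Scale factor = 18/6 = 3
Missing side = 11 × 3
= 33.0

33.0


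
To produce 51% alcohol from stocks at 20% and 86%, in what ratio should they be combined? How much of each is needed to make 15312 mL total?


Let x parts of 20% mix with y parts of 86%.
20x + 86y = 51(x + y)
20x + 86y = 51x + 51y
x(20 - 51) = y(51 - 86)
x/y = (86 - 51)/(51 - 20) = 35/31
Simplify: 35:31
Total parts = 66; one part = 15312/66 = 232.00 mL
20% solution: 35×232.00 = 8120.00 mL
86% solution: 31×232.00 = 7192.00 mL
= ratio 35:31; 8120.00 mL and 7192.00 mL

ratio 35:31; 8120.00 mL and 7192.00 mL


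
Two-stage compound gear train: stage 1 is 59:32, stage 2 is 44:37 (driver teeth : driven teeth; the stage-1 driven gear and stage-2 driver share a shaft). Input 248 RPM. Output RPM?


Stage 1: RPM_B = RPM_A × t_A/t_B = 248 × 59/32 = 14632/32 = 457.25
B and C share a shaft → RPM_C = RPM_B
Stage 2: RPM_D = RPM_C × t_C/t_D = RPM_A × (t_A×t_C)/(t_B×t_D)
Overall ratio = (59×44)/(32×37) = 2596/1184
RPM_D = 248 × 2596/1184 = 643808/1184
≈ 543.76 RPM

543.76 RPM


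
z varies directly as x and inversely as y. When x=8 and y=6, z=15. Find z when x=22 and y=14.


z = k·x/y
Solve for k using the known point: k = z·y/x = 15×6/8 = 90/8 = 11.2500
Now evaluate at x=22, y=14:
z = k × 22 / 14 = (90 × 22) / (8 × 14) = 1980/112
≈ 17.6786

17.6786


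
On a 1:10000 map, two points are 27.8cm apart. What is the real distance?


Real distance = map distance × scale
= 27.8cm × 10000
= 278000 cm = 2780.0 m
= 2.780 km

2.780 km


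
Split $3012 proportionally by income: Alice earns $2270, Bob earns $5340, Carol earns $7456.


Total income = 2270 + 5340 + 7456 = $15066
Alice: $3012 × 2270/15066 = $453.82
Bob: $3012 × 5340/15066 = $1067.57
Carol: $3012 × 7456/15066 = $1490.61
= Alice: $453.82, Bob: $1067.57, Carol: $1490.61

Alice: $453.82, Bob: $1067.57, Carol: $1490.61


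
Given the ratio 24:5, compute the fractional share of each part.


Total parts = 24 + 5 = 29
First part: 24/29 = 24/29
Second part: 5/29 = 5/29
= 24/29 and 5/29

24/29 and 5/29


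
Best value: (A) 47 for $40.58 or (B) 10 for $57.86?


Deal A: $40.58/47 = $0.8634/unit
Deal B: $57.86/10 = $5.7860/unit
A is cheaper per unit
= Deal A

Deal A


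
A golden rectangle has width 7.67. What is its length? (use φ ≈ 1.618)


φ = (1 + √5) / 2 ≈ 1.618
Length = width × φ = 7.67 × 1.618 = 12.41006
≈ 12.41

12.41


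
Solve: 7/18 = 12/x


Cross multiply: 7 × x = 18 × 12
7x = 216
x = 216 / 7
= 30.86

30.86


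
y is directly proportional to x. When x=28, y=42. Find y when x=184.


Direct proportion: y/x = constant
k = 42/28 = 1.5000
y₂ = k × 184 = 42 × 184 / 28 = 7728/28
= 276.00

276.00


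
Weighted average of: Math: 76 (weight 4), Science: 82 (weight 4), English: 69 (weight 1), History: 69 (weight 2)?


Numerator = 76×4 + 82×4 + 69×1 + 69×2
= 304 + 328 + 69 + 138
= 839
Total weight = 11
Weighted avg = 839/11
= 76.27

76.27


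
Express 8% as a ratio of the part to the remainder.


8% means 8 parts out of 100; remainder = 92
Part : remainder = 8:92
GCD = 4
= 2:23

2:23


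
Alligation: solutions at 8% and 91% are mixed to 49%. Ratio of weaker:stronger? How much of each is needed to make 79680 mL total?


Let x parts of 8% mix with y parts of 91%.
8x + 91y = 49(x + y)
8x + 91y = 49x + 49y
x(8 - 49) = y(49 - 91)
x/y = (91 - 49)/(49 - 8) = 42/41
Simplify: 42:41
Total parts = 83; one part = 79680/83 = 960.00 mL
8% solution: 42×960.00 = 40320.00 mL
91% solution: 41×960.00 = 39360.00 mL
= ratio 42:41; 40320.00 mL and 39360.00 mL

ratio 42:41; 40320.00 mL and 39360.00 mL


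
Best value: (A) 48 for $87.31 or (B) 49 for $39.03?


Deal A: $87.31/48 = $1.8190/unit
Deal B: $39.03/49 = $0.7965/unit
B is cheaper per unit
= Deal B

Deal B


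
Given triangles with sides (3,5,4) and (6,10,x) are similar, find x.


Scale factor = 6/3 = 2
Missing side = 4 × 2
= 8.0

8.0


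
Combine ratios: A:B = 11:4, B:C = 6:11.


Match B: multiply A:B by 6 → 66:24
Multiply B:C by 4 → 24:44
Combined: 66:24:44
GCD = 2
= 33:12:22

33:12:22


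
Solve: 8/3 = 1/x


Cross multiply: 8 × x = 3 × 1
8x = 3
x = 3 / 8
= 0.38

0.38


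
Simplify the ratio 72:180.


GCD(72, 180) = 36
72/36 : 180/36
= 2:5

2:5


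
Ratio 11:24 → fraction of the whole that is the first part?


Total parts = 11 + 24 = 35
First part: 11/35 = 11/35
= 11/35

11/35


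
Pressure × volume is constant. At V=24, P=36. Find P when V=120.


Inverse proportion: x × y = constant
k = 24 × 36 = 864
y₂ = k / 120 = 864 / 120
= 7.20

7.20


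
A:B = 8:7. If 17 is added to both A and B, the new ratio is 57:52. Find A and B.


Let A = 8k, B = 7k.
(8k + 17) / (7k + 17) = 57/52
Cross-multiply: 52(8k + 17) = 57(7k + 17)
416k + 884 = 399k + 969
416k - 399k = 969 - 884
17k = 85
k = 85/17 = 5
A = 8×5 = 40, B = 7×5 = 35
= A = 40, B = 35

A = 40, B = 35


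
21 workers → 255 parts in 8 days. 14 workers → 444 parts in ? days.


Days ∝ work / workers, so d₂ = d₁ × (m₁/m₂) × (w₂/w₁)
Workers factor (inverse): 21/14 = 1.5000
Work factor (direct): 444/255 ≈ 1.7412
d₂ = 8 × 21/14 × 444/255 = (8 × 21 × 444) / (14 × 255) = 74592/3570
≈ 20.89 days

20.89 days


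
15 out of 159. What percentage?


Percentage = (part / whole) × 100
= (15 / 159) × 100
≈ 9.43%

9.43%


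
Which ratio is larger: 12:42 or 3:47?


12/42 = 0.2857
3/47 = 0.0638
0.2857 > 0.0638, so 12:42 is greater
= 12:42

12:42


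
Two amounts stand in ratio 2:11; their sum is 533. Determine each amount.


Let A = 2k, B = 11k.
2k + 11k = 533
13k = 533 → k = 533/13 = 41
A = 2×41 = 82, B = 11×41 = 451
= A = 82, B = 451

A = 82, B = 451


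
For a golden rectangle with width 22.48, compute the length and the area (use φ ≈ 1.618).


φ = (1 + √5) / 2 ≈ 1.618
Length = width × φ = 22.48 × 1.618 = 36.37264
≈ 36.37
Area = width × length = 22.48 × 36.37264 = 817.6569472 ≈ 817.66
= Length: 36.37, Area: 817.66

Length: 36.37, Area: 817.66


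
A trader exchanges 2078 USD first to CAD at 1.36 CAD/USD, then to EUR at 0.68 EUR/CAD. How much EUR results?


Step 1: 2078 USD × 1.36 = 2826.08 CAD
Step 2: 2826.08 CAD × 0.68 = 1921.73 EUR
Implied rate USD→EUR = 1.36 × 0.68 = 0.9248
= 1921.73 EUR

1921.73 EUR


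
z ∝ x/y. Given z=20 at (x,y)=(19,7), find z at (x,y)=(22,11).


z = k·x/y
Solve for k using the known point: k = z·y/x = 20×7/19 = 140/19 ≈ 7.3684
Now evaluate at x=22, y=11:
z = k × 22 / 11 = (140 × 22) / (19 × 11) = 3080/209
≈ 14.7368

14.7368


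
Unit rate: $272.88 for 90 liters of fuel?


Unit rate = total / quantity
= 272.88 / 90
= $3.03 per unit

$3.03 per unit


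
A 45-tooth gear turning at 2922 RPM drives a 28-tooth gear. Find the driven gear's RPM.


Gear ratio = 45:28 = 45:28
RPM_B = RPM_A × (teeth_A / teeth_B)
= 2922 × (45/28)
= 4696.1 RPM

4696.1 RPM


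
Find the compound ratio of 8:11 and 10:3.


Compound ratio = (8×10) : (11×3)
= 80:33
GCD = 1
= 80:33

80:33


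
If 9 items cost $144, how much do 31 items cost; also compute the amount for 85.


Direct proportion: y/x = constant
k = 144/9 = 16.0000
y at x=31: k × 31 = 144 × 31 / 9 = 4464/9 = 496.00
y at x=85: k × 85 = 144 × 85 / 9 = 12240/9 = 1360.00
= 496.00 and 1360.00

496.00 and 1360.00


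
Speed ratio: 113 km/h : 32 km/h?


Ratio = 113:32
GCD = 1
Simplified = 113:32
Time ratio (same distance) = 32:113
Speed ratio = 113:32

113:32


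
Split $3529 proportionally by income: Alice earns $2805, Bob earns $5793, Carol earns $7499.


Total income = 2805 + 5793 + 7499 = $16097
Alice: $3529 × 2805/16097 = $614.95
Bob: $3529 × 5793/16097 = $1270.02
Carol: $3529 × 7499/16097 = $1644.03
= Alice: $614.95, Bob: $1270.02, Carol: $1644.03

Alice: $614.95, Bob: $1270.02, Carol: $1644.03
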